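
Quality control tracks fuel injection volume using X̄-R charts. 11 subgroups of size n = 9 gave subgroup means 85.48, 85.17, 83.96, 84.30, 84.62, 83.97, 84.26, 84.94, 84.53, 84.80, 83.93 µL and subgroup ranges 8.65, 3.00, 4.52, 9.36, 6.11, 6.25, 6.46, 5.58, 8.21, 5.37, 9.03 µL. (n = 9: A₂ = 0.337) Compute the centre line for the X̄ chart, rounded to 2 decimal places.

84.54

X̄̄ = (85.48 + 85.17 + 83.96 + 84.30 + 84.62 + 83.97 + 84.26 + 84.94 + 84.53 + 84.80 + 83.93) / 11 = 929.9600 / 11 = 84.5418
CL = X̄̄ = 84.5418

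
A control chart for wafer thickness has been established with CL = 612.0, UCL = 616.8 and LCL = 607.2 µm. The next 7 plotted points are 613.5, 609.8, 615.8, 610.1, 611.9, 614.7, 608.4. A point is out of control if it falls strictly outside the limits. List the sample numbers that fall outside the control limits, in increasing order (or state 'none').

All 7 points lie within [607.2, 616.8].

none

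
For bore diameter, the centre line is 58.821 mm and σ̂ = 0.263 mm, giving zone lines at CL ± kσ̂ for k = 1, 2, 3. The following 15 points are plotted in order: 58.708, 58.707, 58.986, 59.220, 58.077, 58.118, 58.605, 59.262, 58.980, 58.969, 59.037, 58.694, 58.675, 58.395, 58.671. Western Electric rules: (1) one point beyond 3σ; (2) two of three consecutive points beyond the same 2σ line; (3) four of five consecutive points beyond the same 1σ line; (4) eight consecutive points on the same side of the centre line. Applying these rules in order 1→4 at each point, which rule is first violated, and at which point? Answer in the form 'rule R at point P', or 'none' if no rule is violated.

Zone of each point (C = within 1σ̂, B = 1σ̂–2σ̂, A = 2σ̂–3σ̂, * = beyond 3σ̂; sign = side of CL): 1:-C, 2:-C, 3:+C, 4:+B, 5:-A, 6:-A, 7:-C, 8:+B, 9:+C, 10:+C, 11:+C, 12:-C, 13:-C, 14:-B, 15:-C
Rule 2 (two of three consecutive points beyond the same 2σ limit) is satisfied at point 6.

rule 2 at point 6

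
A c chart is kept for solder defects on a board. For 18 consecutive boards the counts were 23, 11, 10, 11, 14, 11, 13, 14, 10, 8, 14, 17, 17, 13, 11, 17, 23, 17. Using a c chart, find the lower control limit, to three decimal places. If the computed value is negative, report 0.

2.842

c̄ = (23 + 11 + 10 + 11 + 14 + 11 + 13 + 14 + 10 + 8 + 14 + 17 + 17 + 13 + 11 + 17 + 23 + 17) / 18 = 254 / 18 = 14.1111
LCL = c̄ − 3√c̄ = 14.1111 − 3 × 3.7565 = 2.8417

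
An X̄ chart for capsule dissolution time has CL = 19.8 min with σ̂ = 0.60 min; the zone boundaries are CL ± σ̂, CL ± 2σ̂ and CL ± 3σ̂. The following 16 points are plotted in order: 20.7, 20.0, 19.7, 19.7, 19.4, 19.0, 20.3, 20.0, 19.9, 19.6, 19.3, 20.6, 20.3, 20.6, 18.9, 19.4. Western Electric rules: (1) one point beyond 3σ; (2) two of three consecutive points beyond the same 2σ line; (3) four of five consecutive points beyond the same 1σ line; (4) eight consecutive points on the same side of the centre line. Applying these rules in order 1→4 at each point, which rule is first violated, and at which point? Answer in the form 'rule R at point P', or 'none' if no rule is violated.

none

Zone of each point (C = within 1σ̂, B = 1σ̂–2σ̂, A = 2σ̂–3σ̂, * = beyond 3σ̂; sign = side of CL): 1:+B, 2:+C, 3:-C, 4:-C, 5:-C, 6:-B, 7:+C, 8:+C, 9:+C, 10:-C, 11:-C, 12:+B, 13:+C, 14:+B, 15:-B, 16:-C
No rule fires across all 16 points.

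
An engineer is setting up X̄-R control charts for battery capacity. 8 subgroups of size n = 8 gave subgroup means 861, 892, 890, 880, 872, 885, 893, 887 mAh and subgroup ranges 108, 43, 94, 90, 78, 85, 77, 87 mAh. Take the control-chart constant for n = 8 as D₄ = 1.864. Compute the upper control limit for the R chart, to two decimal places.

154.25

R̄ = (108 + 43 + 94 + 90 + 78 + 85 + 77 + 87) / 8 = 662.0000 / 8 = 82.7500
UCL_R = D₄·R̄ = 1.864 × 82.7500 = 154.2460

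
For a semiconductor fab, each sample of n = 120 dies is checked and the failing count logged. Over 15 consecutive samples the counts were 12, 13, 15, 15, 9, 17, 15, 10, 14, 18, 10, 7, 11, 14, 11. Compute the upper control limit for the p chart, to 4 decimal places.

0.1905

p̄ = Σdᵢ / (k·n) = 191 / (15 × 120) = 0.10611
UCL = p̄ + 3·√(p̄(1−p̄)/n) = 0.10611 + 3 × √(0.10611×0.89389/120) = 0.10611 + 3 × 0.02811 = 0.19045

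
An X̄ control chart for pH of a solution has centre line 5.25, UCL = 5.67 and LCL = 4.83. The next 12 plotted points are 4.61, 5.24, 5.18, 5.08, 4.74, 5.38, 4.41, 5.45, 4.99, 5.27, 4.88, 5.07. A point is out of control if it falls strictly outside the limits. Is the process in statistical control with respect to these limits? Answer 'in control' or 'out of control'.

out of control

Compare each point to [4.83, 5.67]: sample 1 = 4.61 < LCL; sample 5 = 4.74 < LCL; sample 7 = 4.41 < LCL.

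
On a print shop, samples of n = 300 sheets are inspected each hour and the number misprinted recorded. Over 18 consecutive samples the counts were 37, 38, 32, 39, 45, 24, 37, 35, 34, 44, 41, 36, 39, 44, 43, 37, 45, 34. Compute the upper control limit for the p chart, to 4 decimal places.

p̄ = Σdᵢ / (k·n) = 684 / (18 × 300) = 0.12667
UCL = p̄ + 3·√(p̄(1−p̄)/n) = 0.12667 + 3 × √(0.12667×0.87333/300) = 0.12667 + 3 × 0.01920 = 0.18427

0.1843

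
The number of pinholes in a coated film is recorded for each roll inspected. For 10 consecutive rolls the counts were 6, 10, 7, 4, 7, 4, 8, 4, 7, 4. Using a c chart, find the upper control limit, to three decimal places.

13.509

c̄ = (6 + 10 + 7 + 4 + 7 + 4 + 8 + 4 + 7 + 4) / 10 = 61 / 10 = 6.1000
UCL = c̄ + 3√c̄ = 6.1000 + 3 × √6.1000 = 6.1000 + 3 × 2.4698 = 13.5095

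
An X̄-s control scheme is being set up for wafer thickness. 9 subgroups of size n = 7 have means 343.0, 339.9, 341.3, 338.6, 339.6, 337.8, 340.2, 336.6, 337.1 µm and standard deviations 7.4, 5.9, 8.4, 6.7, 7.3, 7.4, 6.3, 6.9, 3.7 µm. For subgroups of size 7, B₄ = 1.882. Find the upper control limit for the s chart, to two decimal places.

12.55

s̄ = (7.4 + 5.9 + 8.4 + 6.7 + 7.3 + 7.4 + 6.3 + 6.9 + 3.7) / 9 = 6.6667
UCL_s = B₄·s̄ = 1.882 × 6.6667 = 12.5467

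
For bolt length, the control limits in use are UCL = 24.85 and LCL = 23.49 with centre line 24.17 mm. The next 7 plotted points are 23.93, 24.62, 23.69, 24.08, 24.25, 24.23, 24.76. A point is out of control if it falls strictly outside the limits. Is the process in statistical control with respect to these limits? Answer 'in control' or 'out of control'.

All 7 points lie within [23.49, 24.85].

in control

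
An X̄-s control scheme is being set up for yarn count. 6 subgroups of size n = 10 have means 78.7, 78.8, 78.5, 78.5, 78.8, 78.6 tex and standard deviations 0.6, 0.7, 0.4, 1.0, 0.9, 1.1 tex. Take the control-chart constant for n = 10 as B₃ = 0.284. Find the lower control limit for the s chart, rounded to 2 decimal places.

0.22

s̄ = (0.6 + 0.7 + 0.4 + 1.0 + 0.9 + 1.1) / 6 = 0.7833
LCL_s = B₃·s̄ = 0.284 × 0.7833 = 0.2225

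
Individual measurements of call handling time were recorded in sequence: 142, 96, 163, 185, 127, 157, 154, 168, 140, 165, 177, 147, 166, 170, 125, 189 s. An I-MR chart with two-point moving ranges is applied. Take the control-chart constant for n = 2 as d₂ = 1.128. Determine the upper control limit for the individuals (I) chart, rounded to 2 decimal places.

237.24

X̄ = (142 + 96 + 163 + 185 + 127 + 157 + 154 + 168 + 140 + 165 + 177 + 147 + 166 + 170 + 125 + 189) / 16 = 154.4375
Moving ranges: 46, 67, 22, 58, 30, 3, 14, 28, 25, 12, 30, 19, 4, 45, 64; M̄R̄ = 467.0000 / 15 = 31.1333
UCL = X̄ + 3·M̄R̄/d₂ = 154.4375 + 3 × 31.1333 / 1.128 = 237.2389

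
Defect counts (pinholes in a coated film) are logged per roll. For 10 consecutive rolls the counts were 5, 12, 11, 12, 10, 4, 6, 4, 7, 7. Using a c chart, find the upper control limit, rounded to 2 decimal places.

16.18

c̄ = (5 + 12 + 11 + 12 + 10 + 4 + 6 + 4 + 7 + 7) / 10 = 78 / 10 = 7.8000
UCL = c̄ + 3√c̄ = 7.8000 + 3 × √7.8000 = 7.8000 + 3 × 2.7928 = 16.1785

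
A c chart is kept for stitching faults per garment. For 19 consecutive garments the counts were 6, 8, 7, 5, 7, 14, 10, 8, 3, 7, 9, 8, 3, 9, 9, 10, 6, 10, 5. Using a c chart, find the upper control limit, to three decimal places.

15.838

c̄ = (6 + 8 + 7 + 5 + 7 + 14 + 10 + 8 + 3 + 7 + 9 + 8 + 3 + 9 + 9 + 10 + 6 + 10 + 5) / 19 = 144 / 19 = 7.5789
UCL = c̄ + 3√c̄ = 7.5789 + 3 × √7.5789 = 7.5789 + 3 × 2.7530 = 15.8379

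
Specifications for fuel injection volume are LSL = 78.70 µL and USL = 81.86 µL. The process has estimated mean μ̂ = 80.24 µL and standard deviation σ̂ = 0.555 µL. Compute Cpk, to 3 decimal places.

0.925

Cpu = (USL − μ̂) / (3σ̂) = (81.86 − 80.24) / (3 × 0.555) = 0.9730; Cpl = (μ̂ − LSL) / (3σ̂) = (80.24 − 78.70) / (3 × 0.555) = 0.9249; Cpk = min(Cpu, Cpl) = 0.9249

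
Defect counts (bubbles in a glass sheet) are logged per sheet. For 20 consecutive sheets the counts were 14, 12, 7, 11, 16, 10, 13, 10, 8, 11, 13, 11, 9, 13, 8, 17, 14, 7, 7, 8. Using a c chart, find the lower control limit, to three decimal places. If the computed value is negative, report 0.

c̄ = (14 + 12 + 7 + 11 + 16 + 10 + 13 + 10 + 8 + 11 + 13 + 11 + 9 + 13 + 8 + 17 + 14 + 7 + 7 + 8) / 20 = 219 / 20 = 10.9500
LCL = c̄ − 3√c̄ = 10.9500 − 3 × 3.3091 = 1.0228

1.023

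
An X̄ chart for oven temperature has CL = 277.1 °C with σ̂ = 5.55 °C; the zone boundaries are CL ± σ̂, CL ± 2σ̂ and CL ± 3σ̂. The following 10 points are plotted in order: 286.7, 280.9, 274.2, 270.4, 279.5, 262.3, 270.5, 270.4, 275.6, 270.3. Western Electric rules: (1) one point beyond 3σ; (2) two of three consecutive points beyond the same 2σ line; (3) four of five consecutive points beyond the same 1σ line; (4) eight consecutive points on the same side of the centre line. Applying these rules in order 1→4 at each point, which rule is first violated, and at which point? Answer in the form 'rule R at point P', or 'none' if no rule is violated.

rule 3 at point 8

Zone of each point (C = within 1σ̂, B = 1σ̂–2σ̂, A = 2σ̂–3σ̂, * = beyond 3σ̂; sign = side of CL): 1:+B, 2:+C, 3:-C, 4:-B, 5:+C, 6:-A, 7:-B, 8:-B, 9:-C, 10:-B
Rule 3 (four of five consecutive points beyond the same 1σ limit) is satisfied at point 8.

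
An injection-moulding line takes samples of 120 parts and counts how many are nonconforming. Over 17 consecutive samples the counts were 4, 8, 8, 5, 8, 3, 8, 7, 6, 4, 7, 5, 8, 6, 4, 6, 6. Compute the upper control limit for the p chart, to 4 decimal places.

p̄ = Σdᵢ / (k·n) = 103 / (17 × 120) = 0.05049
UCL = p̄ + 3·√(p̄(1−p̄)/n) = 0.05049 + 3 × √(0.05049×0.94951/120) = 0.05049 + 3 × 0.01999 = 0.11045

0.1105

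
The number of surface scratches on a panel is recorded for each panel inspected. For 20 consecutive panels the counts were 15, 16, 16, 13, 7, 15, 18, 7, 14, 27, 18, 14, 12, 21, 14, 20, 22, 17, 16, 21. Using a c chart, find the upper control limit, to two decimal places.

c̄ = (15 + 16 + 16 + 13 + 7 + 15 + 18 + 7 + 14 + 27 + 18 + 14 + 12 + 21 + 14 + 20 + 22 + 17 + 16 + 21) / 20 = 323 / 20 = 16.1500
UCL = c̄ + 3√c̄ = 16.1500 + 3 × √16.1500 = 16.1500 + 3 × 4.0187 = 28.2061

28.21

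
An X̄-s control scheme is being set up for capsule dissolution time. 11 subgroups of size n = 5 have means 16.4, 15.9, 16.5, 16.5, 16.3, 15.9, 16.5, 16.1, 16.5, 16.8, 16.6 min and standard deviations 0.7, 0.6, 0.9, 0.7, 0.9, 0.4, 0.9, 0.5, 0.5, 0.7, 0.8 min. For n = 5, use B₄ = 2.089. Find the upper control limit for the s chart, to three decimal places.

s̄ = (0.7 + 0.6 + 0.9 + 0.7 + 0.9 + 0.4 + 0.9 + 0.5 + 0.5 + 0.7 + 0.8) / 11 = 0.6909
UCL_s = B₄·s̄ = 2.089 × 0.6909 = 1.4433

1.443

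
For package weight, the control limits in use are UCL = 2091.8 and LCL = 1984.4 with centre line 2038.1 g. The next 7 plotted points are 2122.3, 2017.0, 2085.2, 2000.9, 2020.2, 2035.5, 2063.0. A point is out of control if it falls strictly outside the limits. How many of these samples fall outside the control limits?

1

Compare each point to [1984.4, 2091.8]: sample 1 = 2122.3 > UCL.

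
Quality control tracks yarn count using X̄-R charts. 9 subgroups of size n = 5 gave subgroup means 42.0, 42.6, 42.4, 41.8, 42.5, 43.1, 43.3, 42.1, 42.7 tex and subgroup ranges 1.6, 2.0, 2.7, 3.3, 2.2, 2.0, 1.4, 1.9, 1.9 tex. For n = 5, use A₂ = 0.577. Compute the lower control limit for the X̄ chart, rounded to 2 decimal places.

41.28

X̄̄ = (42.0 + 42.6 + 42.4 + 41.8 + 42.5 + 43.1 + 43.3 + 42.1 + 42.7) / 9 = 382.5000 / 9 = 42.5000
R̄ = (1.6 + 2.0 + 2.7 + 3.3 + 2.2 + 2.0 + 1.4 + 1.9 + 1.9) / 9 = 19.0000 / 9 = 2.1111
LCL = X̄̄ − A₂·R̄ = 42.5000 − 0.577 × 2.1111 = 41.2819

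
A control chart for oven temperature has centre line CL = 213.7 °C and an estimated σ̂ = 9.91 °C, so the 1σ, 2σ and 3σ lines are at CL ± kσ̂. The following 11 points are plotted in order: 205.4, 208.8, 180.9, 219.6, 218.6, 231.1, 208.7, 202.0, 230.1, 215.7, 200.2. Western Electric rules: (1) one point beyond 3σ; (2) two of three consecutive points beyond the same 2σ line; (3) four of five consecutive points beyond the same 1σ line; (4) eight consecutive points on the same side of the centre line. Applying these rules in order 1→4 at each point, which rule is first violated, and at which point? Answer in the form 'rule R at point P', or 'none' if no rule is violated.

rule 1 at point 3

Zone of each point (C = within 1σ̂, B = 1σ̂–2σ̂, A = 2σ̂–3σ̂, * = beyond 3σ̂; sign = side of CL): 1:-C, 2:-C, 3:-*, 4:+C, 5:+C, 6:+B, 7:-C, 8:-B, 9:+B, 10:+C, 11:-B
Rule 1 (one point beyond the 3σ limits) is satisfied at point 3.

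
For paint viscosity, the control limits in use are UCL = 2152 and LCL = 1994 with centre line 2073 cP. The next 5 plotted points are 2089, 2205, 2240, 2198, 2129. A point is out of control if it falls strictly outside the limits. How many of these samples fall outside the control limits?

3

Compare each point to [1994, 2152]: sample 2 = 2205 > UCL; sample 3 = 2240 > UCL; sample 4 = 2198 > UCL.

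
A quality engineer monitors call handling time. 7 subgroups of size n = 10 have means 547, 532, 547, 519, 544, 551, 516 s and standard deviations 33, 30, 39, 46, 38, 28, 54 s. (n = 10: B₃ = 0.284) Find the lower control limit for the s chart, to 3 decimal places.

s̄ = (33 + 30 + 39 + 46 + 38 + 28 + 54) / 7 = 38.2857
LCL_s = B₃·s̄ = 0.284 × 38.2857 = 10.8731

10.873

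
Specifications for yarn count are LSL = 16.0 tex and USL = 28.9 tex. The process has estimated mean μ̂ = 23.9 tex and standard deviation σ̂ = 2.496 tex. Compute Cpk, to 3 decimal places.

0.668

Cpu = (USL − μ̂) / (3σ̂) = (28.9 − 23.9) / (3 × 2.496) = 0.6677; Cpl = (μ̂ − LSL) / (3σ̂) = (23.9 − 16.0) / (3 × 2.496) = 1.0550; Cpk = min(Cpu, Cpl) = 0.6677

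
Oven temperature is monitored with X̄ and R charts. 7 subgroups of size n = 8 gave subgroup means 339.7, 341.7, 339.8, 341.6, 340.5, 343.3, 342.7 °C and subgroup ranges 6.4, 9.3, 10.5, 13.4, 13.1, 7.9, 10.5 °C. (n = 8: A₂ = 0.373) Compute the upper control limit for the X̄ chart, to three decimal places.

X̄̄ = (339.7 + 341.7 + 339.8 + 341.6 + 340.5 + 343.3 + 342.7) / 7 = 2389.3000 / 7 = 341.3286
R̄ = (6.4 + 9.3 + 10.5 + 13.4 + 13.1 + 7.9 + 10.5) / 7 = 71.1000 / 7 = 10.1571
UCL = X̄̄ + A₂·R̄ = 341.3286 + 0.373 × 10.1571 = 345.1172

345.117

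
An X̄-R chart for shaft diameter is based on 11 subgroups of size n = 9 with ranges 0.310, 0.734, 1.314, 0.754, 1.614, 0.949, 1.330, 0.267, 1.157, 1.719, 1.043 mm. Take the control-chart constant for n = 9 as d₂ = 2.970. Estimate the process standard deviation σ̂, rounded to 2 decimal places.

R̄ = (0.310 + 0.734 + 1.314 + 0.754 + 1.614 + 0.949 + 1.330 + 0.267 + 1.157 + 1.719 + 1.043) / 11 = 1.0174
σ̂ = R̄ / d₂ = 1.0174 / 2.970 = 0.3425

0.34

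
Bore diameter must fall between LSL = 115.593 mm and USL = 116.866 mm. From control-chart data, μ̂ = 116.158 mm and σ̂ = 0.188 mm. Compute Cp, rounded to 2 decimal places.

Cp = (USL − LSL) / (6σ̂) = (116.866 − 115.593) / (6 × 0.188) = 1.2730 / 1.1280 = 1.1285

1.13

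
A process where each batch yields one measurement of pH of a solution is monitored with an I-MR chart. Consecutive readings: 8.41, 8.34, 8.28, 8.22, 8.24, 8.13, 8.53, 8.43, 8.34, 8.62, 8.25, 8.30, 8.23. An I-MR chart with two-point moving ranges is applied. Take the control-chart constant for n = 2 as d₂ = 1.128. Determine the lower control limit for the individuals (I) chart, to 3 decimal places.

X̄ = (8.41 + 8.34 + 8.28 + 8.22 + 8.24 + 8.13 + 8.53 + 8.43 + 8.34 + 8.62 + 8.25 + 8.30 + 8.23) / 13 = 8.3323
Moving ranges: 0.07, 0.06, 0.06, 0.02, 0.11, 0.40, 0.10, 0.09, 0.28, 0.37, 0.05, 0.07; M̄R̄ = 1.6800 / 12 = 0.1400
LCL = X̄ − 3·M̄R̄/d₂ = 8.3323 − 3 × 0.1400 / 1.128 = 7.9600

7.960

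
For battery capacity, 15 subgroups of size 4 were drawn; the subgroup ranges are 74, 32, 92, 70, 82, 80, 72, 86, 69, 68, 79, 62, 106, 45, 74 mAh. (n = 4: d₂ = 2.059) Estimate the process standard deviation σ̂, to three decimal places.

R̄ = (74 + 32 + 92 + 70 + 82 + 80 + 72 + 86 + 69 + 68 + 79 + 62 + 106 + 45 + 74) / 15 = 72.7333
σ̂ = R̄ / d₂ = 72.7333 / 2.059 = 35.3246

35.325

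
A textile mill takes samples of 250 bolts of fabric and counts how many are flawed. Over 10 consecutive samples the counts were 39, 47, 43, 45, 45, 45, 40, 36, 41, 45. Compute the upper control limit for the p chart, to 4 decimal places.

0.2417

p̄ = Σdᵢ / (k·n) = 426 / (10 × 250) = 0.17040
UCL = p̄ + 3·√(p̄(1−p̄)/n) = 0.17040 + 3 × √(0.17040×0.82960/250) = 0.17040 + 3 × 0.02378 = 0.24174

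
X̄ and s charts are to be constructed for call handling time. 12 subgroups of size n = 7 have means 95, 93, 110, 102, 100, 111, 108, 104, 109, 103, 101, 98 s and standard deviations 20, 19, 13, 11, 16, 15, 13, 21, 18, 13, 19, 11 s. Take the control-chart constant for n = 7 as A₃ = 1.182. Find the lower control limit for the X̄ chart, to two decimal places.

X̄̄ = (95 + 93 + 110 + 102 + 100 + 111 + 108 + 104 + 109 + 103 + 101 + 98) / 12 = 102.8333
s̄ = (20 + 19 + 13 + 11 + 16 + 15 + 13 + 21 + 18 + 13 + 19 + 11) / 12 = 15.7500
LCL = X̄̄ − A₃·s̄ = 102.8333 − 1.182 × 15.7500 = 84.2168

84.22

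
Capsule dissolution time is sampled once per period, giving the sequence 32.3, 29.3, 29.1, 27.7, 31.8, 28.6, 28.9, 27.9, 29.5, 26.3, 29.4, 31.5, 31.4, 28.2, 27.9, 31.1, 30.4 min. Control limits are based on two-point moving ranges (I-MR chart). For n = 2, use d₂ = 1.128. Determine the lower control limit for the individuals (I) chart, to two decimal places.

24.39

X̄ = (32.3 + 29.3 + 29.1 + 27.7 + 31.8 + 28.6 + 28.9 + 27.9 + 29.5 + 26.3 + 29.4 + 31.5 + 31.4 + 28.2 + 27.9 + 31.1 + 30.4) / 17 = 29.4882
Moving ranges: 3.0, 0.2, 1.4, 4.1, 3.2, 0.3, 1.0, 1.6, 3.2, 3.1, 2.1, 0.1, 3.2, 0.3, 3.2, 0.7; M̄R̄ = 30.7000 / 16 = 1.9187
LCL = X̄ − 3·M̄R̄/d₂ = 29.4882 − 3 × 1.9187 / 1.128 = 24.3852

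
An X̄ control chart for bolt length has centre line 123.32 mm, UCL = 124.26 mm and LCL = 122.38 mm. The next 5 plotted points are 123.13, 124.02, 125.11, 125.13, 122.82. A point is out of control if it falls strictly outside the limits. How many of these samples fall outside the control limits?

2

Compare each point to [122.38, 124.26]: sample 3 = 125.11 > UCL; sample 4 = 125.13 > UCL.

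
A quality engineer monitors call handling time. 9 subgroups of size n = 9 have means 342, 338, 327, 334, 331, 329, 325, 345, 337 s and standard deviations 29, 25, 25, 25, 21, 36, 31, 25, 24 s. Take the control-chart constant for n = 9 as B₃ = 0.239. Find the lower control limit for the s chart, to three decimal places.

6.400

s̄ = (29 + 25 + 25 + 25 + 21 + 36 + 31 + 25 + 24) / 9 = 26.7778
LCL_s = B₃·s̄ = 0.239 × 26.7778 = 6.3999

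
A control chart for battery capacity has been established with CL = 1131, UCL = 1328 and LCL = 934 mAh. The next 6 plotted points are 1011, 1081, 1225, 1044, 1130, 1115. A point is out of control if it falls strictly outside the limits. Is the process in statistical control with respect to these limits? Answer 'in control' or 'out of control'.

in control

All 6 points lie within [934, 1328].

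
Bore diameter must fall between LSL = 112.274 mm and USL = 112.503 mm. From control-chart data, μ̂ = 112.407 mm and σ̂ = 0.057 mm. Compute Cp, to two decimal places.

0.67

Cp = (USL − LSL) / (6σ̂) = (112.503 − 112.274) / (6 × 0.057) = 0.2290 / 0.3420 = 0.6696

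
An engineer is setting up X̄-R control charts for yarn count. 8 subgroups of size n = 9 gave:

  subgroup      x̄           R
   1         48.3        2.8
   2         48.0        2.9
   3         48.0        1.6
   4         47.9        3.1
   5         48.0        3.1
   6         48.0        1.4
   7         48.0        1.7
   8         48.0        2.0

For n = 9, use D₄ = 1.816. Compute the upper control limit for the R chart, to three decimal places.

4.222

R̄ = (2.8 + 2.9 + 1.6 + 3.1 + 3.1 + 1.4 + 1.7 + 2.0) / 8 = 18.6000 / 8 = 2.3250
UCL_R = D₄·R̄ = 1.816 × 2.3250 = 4.2222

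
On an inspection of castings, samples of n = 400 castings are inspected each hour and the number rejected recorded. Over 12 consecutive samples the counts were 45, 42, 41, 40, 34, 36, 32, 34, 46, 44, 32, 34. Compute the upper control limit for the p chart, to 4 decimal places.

p̄ = Σdᵢ / (k·n) = 460 / (12 × 400) = 0.09583
UCL = p̄ + 3·√(p̄(1−p̄)/n) = 0.09583 + 3 × √(0.09583×0.90417/400) = 0.09583 + 3 × 0.01472 = 0.13999

0.1400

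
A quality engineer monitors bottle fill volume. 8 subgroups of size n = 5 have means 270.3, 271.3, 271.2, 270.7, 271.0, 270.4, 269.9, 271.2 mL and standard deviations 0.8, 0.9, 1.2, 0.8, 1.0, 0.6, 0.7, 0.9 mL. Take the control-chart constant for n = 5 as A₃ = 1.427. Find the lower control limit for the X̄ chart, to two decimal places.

269.52

X̄̄ = (270.3 + 271.3 + 271.2 + 270.7 + 271.0 + 270.4 + 269.9 + 271.2) / 8 = 270.7500
s̄ = (0.8 + 0.9 + 1.2 + 0.8 + 1.0 + 0.6 + 0.7 + 0.9) / 8 = 0.8625
LCL = X̄̄ − A₃·s̄ = 270.7500 − 1.427 × 0.8625 = 269.5192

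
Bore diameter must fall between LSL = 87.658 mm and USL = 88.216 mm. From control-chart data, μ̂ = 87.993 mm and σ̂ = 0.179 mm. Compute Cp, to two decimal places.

0.52

Cp = (USL − LSL) / (6σ̂) = (88.216 − 87.658) / (6 × 0.179) = 0.5580 / 1.0740 = 0.5196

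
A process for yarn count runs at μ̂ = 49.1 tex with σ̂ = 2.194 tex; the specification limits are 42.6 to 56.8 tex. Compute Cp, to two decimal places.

Cp = (USL − LSL) / (6σ̂) = (56.8 − 42.6) / (6 × 2.194) = 14.2000 / 13.1640 = 1.0787

1.08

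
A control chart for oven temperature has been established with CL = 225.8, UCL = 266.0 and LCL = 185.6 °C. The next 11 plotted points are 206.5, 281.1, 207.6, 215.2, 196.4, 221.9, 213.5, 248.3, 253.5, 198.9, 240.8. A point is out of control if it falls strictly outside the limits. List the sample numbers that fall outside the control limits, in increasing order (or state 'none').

2

Compare each point to [185.6, 266.0]: sample 2 = 281.1 > UCL.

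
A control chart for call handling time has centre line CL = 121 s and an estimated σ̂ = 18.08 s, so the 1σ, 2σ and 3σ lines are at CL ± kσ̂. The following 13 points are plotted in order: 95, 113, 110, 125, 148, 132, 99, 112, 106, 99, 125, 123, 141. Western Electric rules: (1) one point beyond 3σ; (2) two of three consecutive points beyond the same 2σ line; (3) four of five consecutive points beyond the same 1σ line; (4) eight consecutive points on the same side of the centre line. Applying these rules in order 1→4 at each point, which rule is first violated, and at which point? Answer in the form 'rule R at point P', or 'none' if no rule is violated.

Zone of each point (C = within 1σ̂, B = 1σ̂–2σ̂, A = 2σ̂–3σ̂, * = beyond 3σ̂; sign = side of CL): 1:-B, 2:-C, 3:-C, 4:+C, 5:+B, 6:+C, 7:-B, 8:-C, 9:-C, 10:-B, 11:+C, 12:+C, 13:+B
No rule fires across all 13 points.

none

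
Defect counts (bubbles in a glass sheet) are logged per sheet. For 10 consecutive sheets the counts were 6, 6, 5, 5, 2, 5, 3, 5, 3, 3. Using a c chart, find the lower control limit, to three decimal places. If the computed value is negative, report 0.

c̄ = (6 + 6 + 5 + 5 + 2 + 5 + 3 + 5 + 3 + 3) / 10 = 43 / 10 = 4.3000
LCL = c̄ − 3√c̄ = 4.3000 − 3 × 2.0736 = -1.9209 → 0 (cannot be negative)

0.000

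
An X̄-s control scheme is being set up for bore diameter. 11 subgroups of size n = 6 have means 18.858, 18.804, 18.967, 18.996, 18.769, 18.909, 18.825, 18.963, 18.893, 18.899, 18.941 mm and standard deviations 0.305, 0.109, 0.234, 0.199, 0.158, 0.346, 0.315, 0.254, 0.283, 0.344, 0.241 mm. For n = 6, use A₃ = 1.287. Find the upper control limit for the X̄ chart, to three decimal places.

19.219

X̄̄ = (18.858 + 18.804 + 18.967 + 18.996 + 18.769 + 18.909 + 18.825 + 18.963 + 18.893 + 18.899 + 18.941) / 11 = 18.8931
s̄ = (0.305 + 0.109 + 0.234 + 0.199 + 0.158 + 0.346 + 0.315 + 0.254 + 0.283 + 0.344 + 0.241) / 11 = 0.2535
UCL = X̄̄ + A₃·s̄ = 18.8931 + 1.287 × 0.2535 = 19.2193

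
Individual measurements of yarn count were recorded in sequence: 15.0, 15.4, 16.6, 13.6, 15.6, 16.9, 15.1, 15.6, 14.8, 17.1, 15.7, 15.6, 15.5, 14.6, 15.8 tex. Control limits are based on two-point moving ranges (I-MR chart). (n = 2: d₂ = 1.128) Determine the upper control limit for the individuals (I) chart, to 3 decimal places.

X̄ = (15.0 + 15.4 + 16.6 + 13.6 + 15.6 + 16.9 + 15.1 + 15.6 + 14.8 + 17.1 + 15.7 + 15.6 + 15.5 + 14.6 + 15.8) / 15 = 15.5267
Moving ranges: 0.4, 1.2, 3.0, 2.0, 1.3, 1.8, 0.5, 0.8, 2.3, 1.4, 0.1, 0.1, 0.9, 1.2; M̄R̄ = 17.0000 / 14 = 1.2143
UCL = X̄ + 3·M̄R̄/d₂ = 15.5267 + 3 × 1.2143 / 1.128 = 18.7561

18.756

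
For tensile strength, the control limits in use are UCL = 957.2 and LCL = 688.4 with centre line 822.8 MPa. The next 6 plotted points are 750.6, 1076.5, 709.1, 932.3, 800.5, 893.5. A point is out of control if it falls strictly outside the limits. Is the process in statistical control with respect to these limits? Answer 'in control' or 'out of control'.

out of control

Compare each point to [688.4, 957.2]: sample 2 = 1076.5 > UCL.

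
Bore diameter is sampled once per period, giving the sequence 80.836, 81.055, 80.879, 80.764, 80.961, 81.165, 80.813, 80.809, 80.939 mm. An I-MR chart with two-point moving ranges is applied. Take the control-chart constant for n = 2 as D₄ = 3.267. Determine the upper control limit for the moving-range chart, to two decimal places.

Moving ranges: 0.219, 0.176, 0.115, 0.197, 0.204, 0.352, 0.004, 0.130; M̄R̄ = 1.3970 / 8 = 0.1746
UCL_MR = D₄·M̄R̄ = 3.267 × 0.1746 = 0.5705

0.57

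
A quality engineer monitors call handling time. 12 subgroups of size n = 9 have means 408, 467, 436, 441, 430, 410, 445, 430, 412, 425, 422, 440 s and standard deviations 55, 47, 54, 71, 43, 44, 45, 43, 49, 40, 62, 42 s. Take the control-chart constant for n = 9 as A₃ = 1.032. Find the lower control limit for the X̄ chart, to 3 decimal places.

X̄̄ = (408 + 467 + 436 + 441 + 430 + 410 + 445 + 430 + 412 + 425 + 422 + 440) / 12 = 430.5000
s̄ = (55 + 47 + 54 + 71 + 43 + 44 + 45 + 43 + 49 + 40 + 62 + 42) / 12 = 49.5833
LCL = X̄̄ − A₃·s̄ = 430.5000 − 1.032 × 49.5833 = 379.3300

379.330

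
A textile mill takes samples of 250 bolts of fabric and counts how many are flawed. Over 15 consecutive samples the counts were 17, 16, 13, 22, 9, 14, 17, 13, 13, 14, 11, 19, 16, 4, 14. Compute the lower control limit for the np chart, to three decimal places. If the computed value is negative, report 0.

p̄ = Σdᵢ / (k·n) = 212 / (15 × 250) = 0.05653
LCL = np̄ − 3·√(np̄(1−p̄)) = 14.1333 − 3 × 3.6516 = 3.1785

3.178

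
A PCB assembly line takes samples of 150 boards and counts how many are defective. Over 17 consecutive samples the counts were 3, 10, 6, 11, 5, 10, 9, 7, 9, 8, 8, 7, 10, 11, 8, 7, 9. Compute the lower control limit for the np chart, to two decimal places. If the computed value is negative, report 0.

0.00

p̄ = Σdᵢ / (k·n) = 138 / (17 × 150) = 0.05412
LCL = np̄ − 3·√(np̄(1−p̄)) = 8.1176 − 3 × 2.7710 = -0.1953 → 0 (negative, so LCL = 0)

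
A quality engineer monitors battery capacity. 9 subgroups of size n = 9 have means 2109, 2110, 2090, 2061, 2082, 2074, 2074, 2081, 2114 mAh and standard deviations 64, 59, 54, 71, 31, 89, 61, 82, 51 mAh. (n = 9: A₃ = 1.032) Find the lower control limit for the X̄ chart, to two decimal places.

2023.89

X̄̄ = (2109 + 2110 + 2090 + 2061 + 2082 + 2074 + 2074 + 2081 + 2114) / 9 = 2088.3333
s̄ = (64 + 59 + 54 + 71 + 31 + 89 + 61 + 82 + 51) / 9 = 62.4444
LCL = X̄̄ − A₃·s̄ = 2088.3333 − 1.032 × 62.4444 = 2023.8907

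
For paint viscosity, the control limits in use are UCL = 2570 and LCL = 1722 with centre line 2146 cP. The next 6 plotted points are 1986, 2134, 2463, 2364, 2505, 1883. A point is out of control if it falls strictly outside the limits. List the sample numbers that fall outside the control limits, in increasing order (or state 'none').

All 6 points lie within [1722, 2570].

none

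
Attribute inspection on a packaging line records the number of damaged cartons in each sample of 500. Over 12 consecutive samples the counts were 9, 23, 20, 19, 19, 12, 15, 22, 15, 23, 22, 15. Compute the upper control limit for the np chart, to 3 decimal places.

p̄ = Σdᵢ / (k·n) = 214 / (12 × 500) = 0.03567
UCL = np̄ + 3·√(np̄(1−p̄)) = 17.8333 + 3 × √(17.8333×0.96433) = 17.8333 + 3 × 4.1470 = 30.2742

30.274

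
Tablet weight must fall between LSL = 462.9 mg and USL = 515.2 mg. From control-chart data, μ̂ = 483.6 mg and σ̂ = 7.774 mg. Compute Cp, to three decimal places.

1.121

Cp = (USL − LSL) / (6σ̂) = (515.2 − 462.9) / (6 × 7.774) = 52.3000 / 46.6440 = 1.1213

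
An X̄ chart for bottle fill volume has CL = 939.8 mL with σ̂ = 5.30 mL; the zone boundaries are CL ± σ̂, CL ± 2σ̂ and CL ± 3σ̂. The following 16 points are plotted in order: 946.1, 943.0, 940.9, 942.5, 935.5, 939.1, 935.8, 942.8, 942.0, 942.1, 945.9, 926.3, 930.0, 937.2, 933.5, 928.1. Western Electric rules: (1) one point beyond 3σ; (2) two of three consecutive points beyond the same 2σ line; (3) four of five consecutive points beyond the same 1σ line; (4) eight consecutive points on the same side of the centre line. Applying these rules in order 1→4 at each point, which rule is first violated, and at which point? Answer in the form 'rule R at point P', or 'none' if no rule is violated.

rule 3 at point 16

Zone of each point (C = within 1σ̂, B = 1σ̂–2σ̂, A = 2σ̂–3σ̂, * = beyond 3σ̂; sign = side of CL): 1:+B, 2:+C, 3:+C, 4:+C, 5:-C, 6:-C, 7:-C, 8:+C, 9:+C, 10:+C, 11:+B, 12:-A, 13:-B, 14:-C, 15:-B, 16:-A
Rule 3 (four of five consecutive points beyond the same 1σ limit) is satisfied at point 16.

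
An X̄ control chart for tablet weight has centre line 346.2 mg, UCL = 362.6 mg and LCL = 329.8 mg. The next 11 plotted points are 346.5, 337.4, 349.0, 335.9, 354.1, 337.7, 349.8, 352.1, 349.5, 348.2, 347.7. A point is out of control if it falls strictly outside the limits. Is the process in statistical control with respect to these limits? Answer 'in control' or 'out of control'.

All 11 points lie within [329.8, 362.6].

in control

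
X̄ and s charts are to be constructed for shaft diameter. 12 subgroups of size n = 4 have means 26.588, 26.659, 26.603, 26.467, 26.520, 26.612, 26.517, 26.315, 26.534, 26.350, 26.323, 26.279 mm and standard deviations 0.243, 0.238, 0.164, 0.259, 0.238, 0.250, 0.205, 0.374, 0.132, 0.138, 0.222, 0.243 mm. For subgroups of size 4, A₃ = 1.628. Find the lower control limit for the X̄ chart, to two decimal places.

X̄̄ = (26.588 + 26.659 + 26.603 + 26.467 + 26.520 + 26.612 + 26.517 + 26.315 + 26.534 + 26.350 + 26.323 + 26.279) / 12 = 26.4806
s̄ = (0.243 + 0.238 + 0.164 + 0.259 + 0.238 + 0.250 + 0.205 + 0.374 + 0.132 + 0.138 + 0.222 + 0.243) / 12 = 0.2255
LCL = X̄̄ − A₃·s̄ = 26.4806 − 1.628 × 0.2255 = 26.1135

26.11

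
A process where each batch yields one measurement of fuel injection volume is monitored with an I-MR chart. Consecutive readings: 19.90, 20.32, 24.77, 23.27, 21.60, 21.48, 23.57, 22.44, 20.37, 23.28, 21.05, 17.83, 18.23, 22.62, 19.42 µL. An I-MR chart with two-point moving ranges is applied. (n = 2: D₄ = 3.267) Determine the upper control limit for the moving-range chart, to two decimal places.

Moving ranges: 0.42, 4.45, 1.50, 1.67, 0.12, 2.09, 1.13, 2.07, 2.91, 2.23, 3.22, 0.40, 4.39, 3.20; M̄R̄ = 29.8000 / 14 = 2.1286
UCL_MR = D₄·M̄R̄ = 3.267 × 2.1286 = 6.9540

6.95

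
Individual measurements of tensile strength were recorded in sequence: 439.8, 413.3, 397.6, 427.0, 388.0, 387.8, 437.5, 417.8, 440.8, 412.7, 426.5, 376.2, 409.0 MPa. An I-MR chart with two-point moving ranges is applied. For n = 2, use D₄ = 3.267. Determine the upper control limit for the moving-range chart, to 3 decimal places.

Moving ranges: 26.5, 15.7, 29.4, 39.0, 0.2, 49.7, 19.7, 23.0, 28.1, 13.8, 50.3, 32.8; M̄R̄ = 328.2000 / 12 = 27.3500
UCL_MR = D₄·M̄R̄ = 3.267 × 27.3500 = 89.3524

89.352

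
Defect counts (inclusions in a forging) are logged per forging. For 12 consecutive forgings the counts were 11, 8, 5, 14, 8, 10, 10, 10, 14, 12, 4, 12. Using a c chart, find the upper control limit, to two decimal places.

19.24

c̄ = (11 + 8 + 5 + 14 + 8 + 10 + 10 + 10 + 14 + 12 + 4 + 12) / 12 = 118 / 12 = 9.8333
UCL = c̄ + 3√c̄ = 9.8333 + 3 × √9.8333 = 9.8333 + 3 × 3.1358 = 19.2408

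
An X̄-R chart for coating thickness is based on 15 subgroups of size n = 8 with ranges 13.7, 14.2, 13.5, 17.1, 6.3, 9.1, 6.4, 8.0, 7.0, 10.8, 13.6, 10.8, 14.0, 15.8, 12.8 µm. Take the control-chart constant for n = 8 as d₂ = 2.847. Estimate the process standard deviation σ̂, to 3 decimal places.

4.053

R̄ = (13.7 + 14.2 + 13.5 + 17.1 + 6.3 + 9.1 + 6.4 + 8.0 + 7.0 + 10.8 + 13.6 + 10.8 + 14.0 + 15.8 + 12.8) / 15 = 11.5400
σ̂ = R̄ / d₂ = 11.5400 / 2.847 = 4.0534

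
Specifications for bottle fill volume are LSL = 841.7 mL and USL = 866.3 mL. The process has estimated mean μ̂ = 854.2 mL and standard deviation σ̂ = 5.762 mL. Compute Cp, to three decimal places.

0.712

Cp = (USL − LSL) / (6σ̂) = (866.3 − 841.7) / (6 × 5.762) = 24.6000 / 34.5720 = 0.7116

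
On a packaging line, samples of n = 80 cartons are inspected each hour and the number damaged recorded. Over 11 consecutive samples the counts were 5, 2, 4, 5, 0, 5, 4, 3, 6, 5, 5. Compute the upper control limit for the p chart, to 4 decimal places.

0.1231

p̄ = Σdᵢ / (k·n) = 44 / (11 × 80) = 0.05000
UCL = p̄ + 3·√(p̄(1−p̄)/n) = 0.05000 + 3 × √(0.05000×0.95000/80) = 0.05000 + 3 × 0.02437 = 0.12310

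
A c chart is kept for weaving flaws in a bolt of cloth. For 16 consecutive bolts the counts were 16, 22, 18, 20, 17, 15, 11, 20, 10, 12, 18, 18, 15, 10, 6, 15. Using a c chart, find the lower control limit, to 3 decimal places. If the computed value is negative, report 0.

c̄ = (16 + 22 + 18 + 20 + 17 + 15 + 11 + 20 + 10 + 12 + 18 + 18 + 15 + 10 + 6 + 15) / 16 = 243 / 16 = 15.1875
LCL = c̄ − 3√c̄ = 15.1875 − 3 × 3.8971 = 3.4962

3.496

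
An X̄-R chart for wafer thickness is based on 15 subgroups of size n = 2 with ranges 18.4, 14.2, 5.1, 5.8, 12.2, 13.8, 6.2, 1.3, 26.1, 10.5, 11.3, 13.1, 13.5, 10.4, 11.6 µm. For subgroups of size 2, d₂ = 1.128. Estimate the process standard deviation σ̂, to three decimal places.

R̄ = (18.4 + 14.2 + 5.1 + 5.8 + 12.2 + 13.8 + 6.2 + 1.3 + 26.1 + 10.5 + 11.3 + 13.1 + 13.5 + 10.4 + 11.6) / 15 = 11.5667
σ̂ = R̄ / d₂ = 11.5667 / 1.128 = 10.2541

10.254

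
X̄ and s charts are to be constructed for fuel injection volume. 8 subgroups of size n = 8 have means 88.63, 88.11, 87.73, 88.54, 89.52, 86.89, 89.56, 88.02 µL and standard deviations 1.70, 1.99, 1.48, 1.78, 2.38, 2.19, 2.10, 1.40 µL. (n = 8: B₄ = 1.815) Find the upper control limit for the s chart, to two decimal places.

s̄ = (1.70 + 1.99 + 1.48 + 1.78 + 2.38 + 2.19 + 2.10 + 1.40) / 8 = 1.8775
UCL_s = B₄·s̄ = 1.815 × 1.8775 = 3.4077

3.41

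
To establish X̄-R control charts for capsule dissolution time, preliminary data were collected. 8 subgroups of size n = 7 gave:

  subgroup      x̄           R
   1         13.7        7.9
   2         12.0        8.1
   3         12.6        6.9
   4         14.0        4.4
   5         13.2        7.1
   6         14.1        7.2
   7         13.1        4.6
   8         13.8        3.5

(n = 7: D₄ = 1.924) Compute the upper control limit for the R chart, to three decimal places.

R̄ = (7.9 + 8.1 + 6.9 + 4.4 + 7.1 + 7.2 + 4.6 + 3.5) / 8 = 49.7000 / 8 = 6.2125
UCL_R = D₄·R̄ = 1.924 × 6.2125 = 11.9528

11.953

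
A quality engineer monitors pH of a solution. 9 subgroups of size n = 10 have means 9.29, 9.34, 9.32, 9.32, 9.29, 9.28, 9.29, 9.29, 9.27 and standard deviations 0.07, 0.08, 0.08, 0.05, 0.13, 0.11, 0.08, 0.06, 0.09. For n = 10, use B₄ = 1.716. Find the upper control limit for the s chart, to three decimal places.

0.143

s̄ = (0.07 + 0.08 + 0.08 + 0.05 + 0.13 + 0.11 + 0.08 + 0.06 + 0.09) / 9 = 0.0833
UCL_s = B₄·s̄ = 1.716 × 0.0833 = 0.1430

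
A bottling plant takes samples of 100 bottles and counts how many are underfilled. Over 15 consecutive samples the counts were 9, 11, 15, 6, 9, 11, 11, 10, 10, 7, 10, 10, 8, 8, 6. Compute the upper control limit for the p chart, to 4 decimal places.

p̄ = Σdᵢ / (k·n) = 141 / (15 × 100) = 0.09400
UCL = p̄ + 3·√(p̄(1−p̄)/n) = 0.09400 + 3 × √(0.09400×0.90600/100) = 0.09400 + 3 × 0.02918 = 0.18155

0.1815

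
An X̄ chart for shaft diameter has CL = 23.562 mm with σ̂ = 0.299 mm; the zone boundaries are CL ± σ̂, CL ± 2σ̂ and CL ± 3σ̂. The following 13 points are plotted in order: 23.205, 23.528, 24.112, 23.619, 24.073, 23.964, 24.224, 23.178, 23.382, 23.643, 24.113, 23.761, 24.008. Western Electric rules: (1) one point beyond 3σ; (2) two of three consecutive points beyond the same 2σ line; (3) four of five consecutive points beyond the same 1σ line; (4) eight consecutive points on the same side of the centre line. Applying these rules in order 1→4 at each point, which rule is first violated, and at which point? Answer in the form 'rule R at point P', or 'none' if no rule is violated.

rule 3 at point 7

Zone of each point (C = within 1σ̂, B = 1σ̂–2σ̂, A = 2σ̂–3σ̂, * = beyond 3σ̂; sign = side of CL): 1:-B, 2:-C, 3:+B, 4:+C, 5:+B, 6:+B, 7:+A, 8:-B, 9:-C, 10:+C, 11:+B, 12:+C, 13:+B
Rule 3 (four of five consecutive points beyond the same 1σ limit) is satisfied at point 7.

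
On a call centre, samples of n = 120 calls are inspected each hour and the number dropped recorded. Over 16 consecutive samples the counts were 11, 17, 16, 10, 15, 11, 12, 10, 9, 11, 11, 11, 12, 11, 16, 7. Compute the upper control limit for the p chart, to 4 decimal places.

0.1807

p̄ = Σdᵢ / (k·n) = 190 / (16 × 120) = 0.09896
UCL = p̄ + 3·√(p̄(1−p̄)/n) = 0.09896 + 3 × √(0.09896×0.90104/120) = 0.09896 + 3 × 0.02726 = 0.18073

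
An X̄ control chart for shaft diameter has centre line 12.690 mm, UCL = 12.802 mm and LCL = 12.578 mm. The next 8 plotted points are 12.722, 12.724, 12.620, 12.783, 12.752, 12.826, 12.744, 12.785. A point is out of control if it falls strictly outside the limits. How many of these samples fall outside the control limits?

1

Compare each point to [12.578, 12.802]: sample 6 = 12.826 > UCL.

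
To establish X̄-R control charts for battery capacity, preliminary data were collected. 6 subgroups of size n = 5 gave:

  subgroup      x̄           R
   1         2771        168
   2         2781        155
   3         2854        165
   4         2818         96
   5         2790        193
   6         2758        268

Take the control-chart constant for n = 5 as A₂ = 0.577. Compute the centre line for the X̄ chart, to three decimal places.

2795.333

X̄̄ = (2771 + 2781 + 2854 + 2818 + 2790 + 2758) / 6 = 16772.0000 / 6 = 2795.3333
CL = X̄̄ = 2795.3333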